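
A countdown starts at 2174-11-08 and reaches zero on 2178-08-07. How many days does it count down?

Nov 8, 2174 → Nov 8, 2175: 365 days.
Nov 8, 2175 → Nov 8, 2176: 366 days (Feb 29, 2176 is in that span).
Nov 8, 2176 → Nov 8, 2177: 365 days.
Nov 8, 2177 → Dec 8, 2177: 30 days (November has 30).
Dec 8, 2177 → Jan 8, 2178: 31 days (December has 31).
Jan 8, 2178 → Feb 8, 2178: 31 days (January has 31).
Feb 8, 2178 → Mar 8, 2178: 28 days (February has 28).
Mar 8, 2178 → Apr 8, 2178: 31 days (March has 31).
Apr 8, 2178 → May 8, 2178: 30 days (April has 30).
May 8, 2178 → Jun 8, 2178: 31 days (May has 31).
Jun 8, 2178 → Jul 8, 2178: 30 days (June has 30).
Jul 8, 2178 → Aug 7, 2178: 30 days.
Total: 1368 days.

1368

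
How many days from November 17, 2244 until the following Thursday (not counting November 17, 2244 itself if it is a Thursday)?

4

Nov 17, 2244 is a Sunday.
From Sunday to the next Thursday is 4 days.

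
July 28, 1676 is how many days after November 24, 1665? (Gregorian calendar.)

Nov 24, 1665 → Nov 24, 1666: 365 days.
Nov 24, 1666 → Nov 24, 1667: 365 days.
Nov 24, 1667 → Nov 24, 1668: 366 days (Feb 29, 1668 is in that span).
Nov 24, 1668 → Nov 24, 1669: 365 days.
Nov 24, 1669 → Nov 24, 1670: 365 days.
Nov 24, 1670 → Nov 24, 1671: 365 days.
Nov 24, 1671 → Nov 24, 1672: 366 days (Feb 29, 1672 is in that span).
Nov 24, 1672 → Nov 24, 1673: 365 days.
Nov 24, 1673 → Nov 24, 1674: 365 days.
Nov 24, 1674 → Nov 24, 1675: 365 days.
Nov 24, 1675 → Dec 24, 1675: 30 days (November has 30).
Dec 24, 1675 → Jan 24, 1676: 31 days (December has 31).
Jan 24, 1676 → Feb 24, 1676: 31 days (January has 31).
Feb 24, 1676 → Mar 24, 1676: 29 days (February has 29).
Mar 24, 1676 → Apr 24, 1676: 31 days (March has 31).
Apr 24, 1676 → May 24, 1676: 30 days (April has 30).
May 24, 1676 → Jun 24, 1676: 31 days (May has 31).
Jun 24, 1676 → Jul 24, 1676: 30 days (June has 30).
Jul 24, 1676 → Jul 28, 1676: 4 days.
Total: 3899 days.

3899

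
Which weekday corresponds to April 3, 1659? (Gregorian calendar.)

Doomsday rule: the anchor day for the 1600s is Tuesday. For year 59: 59÷12 = 4 r 11, and 11÷4 = 2, so 4+11+2 = 17.
Tuesday + 17 ≡ Friday — that's 1659's doomsday.
In April the doomsday date is Apr 4.
Apr 3 is 1 day before Apr 4; 1 mod 7 = 1, so Friday − 1 = Thursday.

Thursday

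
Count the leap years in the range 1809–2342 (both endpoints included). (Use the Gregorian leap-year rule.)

129

Multiples of 4 in [1809,2342]: 133.
Of those, multiples of 100: 5 (not leap unless ÷400).
Multiples of 400: 1.
Leap years = 133 − 5 + 1 = 129.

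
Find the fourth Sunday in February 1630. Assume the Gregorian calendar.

February 1, 1630 is a Friday.
The first Sunday is therefore February 3 (2 days later).
The fourth Sunday is 3 + 3×7 = February 24.

February 24, 1630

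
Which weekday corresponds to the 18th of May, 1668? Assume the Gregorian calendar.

Doomsday rule: the anchor day for the 1600s is Tuesday. For year 68: 68÷12 = 5 r 8, and 8÷4 = 2, so 5+8+2 = 15.
Tuesday + 15 ≡ Wednesday — that's 1668's doomsday.
In May the doomsday date is May 9.
May 18 is 9 days after May 9; 9 mod 7 = 2, so Wednesday + 2 = Friday.

Friday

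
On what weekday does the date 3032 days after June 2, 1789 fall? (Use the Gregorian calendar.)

Jun 2, 1789 is a Tuesday.
3032 mod 7 = 1, so 3032 days after a Tuesday is Tuesday + 1 = Wednesday.

Wednesday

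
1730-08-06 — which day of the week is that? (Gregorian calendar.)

Doomsday rule: the anchor day for the 1700s is Sunday. For year 30: 30÷12 = 2 r 6, and 6÷4 = 1, so 2+6+1 = 9.
Sunday + 9 ≡ Tuesday — that's 1730's doomsday.
In August the doomsday date is Aug 8.
Aug 6 is 2 days before Aug 8; 2 mod 7 = 2, so Tuesday − 2 = Sunday.

Sunday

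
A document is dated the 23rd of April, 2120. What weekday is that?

Doomsday rule: the anchor day for the 2100s is Sunday. For year 20: 20÷12 = 1 r 8, and 8÷4 = 2, so 1+8+2 = 11.
Sunday + 11 ≡ Thursday — that's 2120's doomsday.
In April the doomsday date is Apr 4.
Apr 23 is 19 days after Apr 4; 19 mod 7 = 5, so Thursday + 5 = Tuesday.

Tuesday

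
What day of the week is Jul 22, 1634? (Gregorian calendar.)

Doomsday rule: the anchor day for the 1600s is Tuesday. For year 34: 34÷12 = 2 r 10, and 10÷4 = 2, so 2+10+2 = 14.
Tuesday + 14 ≡ Tuesday — that's 1634's doomsday.
In July the doomsday date is Jul 11.
Jul 22 is 11 days after Jul 11; 11 mod 7 = 4, so Tuesday + 4 = Saturday.

Saturday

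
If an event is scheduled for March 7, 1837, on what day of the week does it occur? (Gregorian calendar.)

Doomsday rule: the anchor day for the 1800s is Friday. For year 37: 37÷12 = 3 r 1, and 1÷4 = 0, so 3+1+0 = 4.
Friday + 4 ≡ Tuesday — that's 1837's doomsday.
In March the doomsday date is Mar 14.
Mar 7 is 7 days before Mar 14; 7 mod 7 = 0, so Tuesday − 0 = Tuesday.

Tuesday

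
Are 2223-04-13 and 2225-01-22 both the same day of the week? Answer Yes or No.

No

From Apr 13, 2223 to Jan 22, 2225 is 650 days.
650 mod 7 = 6, so they are different weekdays.
(Apr 13, 2223 is a Sunday; Jan 22, 2225 is a Saturday.)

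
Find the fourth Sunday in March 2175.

March 26, 2175

March 1, 2175 is a Wednesday.
The first Sunday is therefore March 5 (4 days later).
The fourth Sunday is 5 + 3×7 = March 26.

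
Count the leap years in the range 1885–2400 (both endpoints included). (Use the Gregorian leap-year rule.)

125

Multiples of 4 in [1885,2400]: 129.
Of those, multiples of 100: 6 (not leap unless ÷400).
Multiples of 400: 2.
Leap years = 129 − 6 + 2 = 125.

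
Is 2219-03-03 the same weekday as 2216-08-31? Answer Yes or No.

No

From Aug 31, 2216 to Mar 3, 2219 is 914 days.
914 mod 7 = 4, so they are different weekdays.
(Aug 31, 2216 is a Saturday; Mar 3, 2219 is a Wednesday.)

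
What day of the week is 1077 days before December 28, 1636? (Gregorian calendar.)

Dec 28, 1636 is a Sunday.
1077 mod 7 = 6, so 1077 days before a Sunday is Sunday − 6 = Monday.

Monday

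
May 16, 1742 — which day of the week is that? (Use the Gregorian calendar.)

Doomsday rule: the anchor day for the 1700s is Sunday. For year 42: 42÷12 = 3 r 6, and 6÷4 = 1, so 3+6+1 = 10.
Sunday + 10 ≡ Wednesday — that's 1742's doomsday.
In May the doomsday date is May 9.
May 16 is 7 days after May 9; 7 mod 7 = 0, so Wednesday + 0 = Wednesday.

Wednesday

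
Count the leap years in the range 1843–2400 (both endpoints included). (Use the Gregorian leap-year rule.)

136

Multiples of 4 in [1843,2400]: 140.
Of those, multiples of 100: 6 (not leap unless ÷400).
Multiples of 400: 2.
Leap years = 140 − 6 + 2 = 136.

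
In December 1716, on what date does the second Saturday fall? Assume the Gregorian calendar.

December 12, 1716

December 1, 1716 is a Tuesday.
The first Saturday is therefore December 5 (4 days later).
The second Saturday is 5 + 1×7 = December 12.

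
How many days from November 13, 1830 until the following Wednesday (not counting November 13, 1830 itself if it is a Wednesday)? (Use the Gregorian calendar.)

Nov 13, 1830 is a Saturday.
From Saturday to the next Wednesday is 4 days.

4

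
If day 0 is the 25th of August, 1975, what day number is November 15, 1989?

5196

Aug 25, 1975 → Aug 25, 1976: 366 days (Feb 29, 1976 is in that span).
Aug 25, 1976 → Aug 25, 1977: 365 days.
Aug 25, 1977 → Aug 25, 1978: 365 days.
Aug 25, 1978 → Aug 25, 1979: 365 days.
Aug 25, 1979 → Aug 25, 1980: 366 days (Feb 29, 1980 is in that span).
Aug 25, 1980 → Aug 25, 1981: 365 days.
Aug 25, 1981 → Aug 25, 1982: 365 days.
Aug 25, 1982 → Aug 25, 1983: 365 days.
Aug 25, 1983 → Aug 25, 1984: 366 days (Feb 29, 1984 is in that span).
Aug 25, 1984 → Aug 25, 1985: 365 days.
Aug 25, 1985 → Aug 25, 1986: 365 days.
Aug 25, 1986 → Aug 25, 1987: 365 days.
Aug 25, 1987 → Aug 25, 1988: 366 days (Feb 29, 1988 is in that span).
Aug 25, 1988 → Aug 25, 1989: 365 days.
Aug 25, 1989 → Sep 25, 1989: 31 days (August has 31).
Sep 25, 1989 → Oct 25, 1989: 30 days (September has 30).
Oct 25, 1989 → Nov 15, 1989: 21 days.
Total: 5196 days.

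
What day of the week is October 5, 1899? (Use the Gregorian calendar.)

Thursday

Doomsday rule: the anchor day for the 1800s is Friday. For year 99: 99÷12 = 8 r 3, and 3÷4 = 0, so 8+3+0 = 11.
Friday + 11 ≡ Tuesday — that's 1899's doomsday.
In October the doomsday date is Oct 10.
Oct 5 is 5 days before Oct 10; 5 mod 7 = 5, so Tuesday − 5 = Thursday.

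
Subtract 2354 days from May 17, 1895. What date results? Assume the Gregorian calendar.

December 5, 1888

−365 (one year) → May 17, 1894 (1989 left).
−365 (one year) → May 17, 1893 (1624 left).
−365 (one year) → May 17, 1892 (1259 left).
−366 (one year; includes Feb 29, 1892) → May 17, 1891 (893 left).
−365 (one year) → May 17, 1890 (528 left).
−365 (one year) → May 17, 1889 (163 left).
−17 → Apr 30, 1889 (end of Apr, 30 days; 146 left).
−30 → Mar 31, 1889 (end of Mar, 31 days; 116 left).
−31 → Feb 28, 1889 (end of Feb, 28 days; 85 left).
−28 → Jan 31, 1889 (end of Jan, 31 days; 57 left).
−31 → Dec 31, 1888 (end of Dec, 31 days; 26 left).
−26 → Dec 5, 1888.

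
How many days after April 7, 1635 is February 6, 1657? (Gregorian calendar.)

Apr 7, 1635 → Apr 7, 1636: 366 days (Feb 29, 1636 is in that span).
Apr 7, 1636 → Apr 7, 1637: 365 days.
Apr 7, 1637 → Apr 7, 1638: 365 days.
Apr 7, 1638 → Apr 7, 1639: 365 days.
Apr 7, 1639 → Apr 7, 1640: 366 days (Feb 29, 1640 is in that span).
Apr 7, 1640 → Apr 7, 1641: 365 days.
Apr 7, 1641 → Apr 7, 1642: 365 days.
Apr 7, 1642 → Apr 7, 1643: 365 days.
Apr 7, 1643 → Apr 7, 1644: 366 days (Feb 29, 1644 is in that span).
Apr 7, 1644 → Apr 7, 1645: 365 days.
Apr 7, 1645 → Apr 7, 1646: 365 days.
Apr 7, 1646 → Apr 7, 1647: 365 days.
Apr 7, 1647 → Apr 7, 1648: 366 days (Feb 29, 1648 is in that span).
Apr 7, 1648 → Apr 7, 1649: 365 days.
Apr 7, 1649 → Apr 7, 1650: 365 days.
Apr 7, 1650 → Apr 7, 1651: 365 days.
Apr 7, 1651 → Apr 7, 1652: 366 days (Feb 29, 1652 is in that span).
Apr 7, 1652 → Apr 7, 1653: 365 days.
Apr 7, 1653 → Apr 7, 1654: 365 days.
Apr 7, 1654 → Apr 7, 1655: 365 days.
Apr 7, 1655 → Apr 7, 1656: 366 days (Feb 29, 1656 is in that span).
Apr 7, 1656 → May 7, 1656: 30 days (April has 30).
May 7, 1656 → Jun 7, 1656: 31 days (May has 31).
Jun 7, 1656 → Jul 7, 1656: 30 days (June has 30).
Jul 7, 1656 → Aug 7, 1656: 31 days (July has 31).
Aug 7, 1656 → Sep 7, 1656: 31 days (August has 31).
Sep 7, 1656 → Oct 7, 1656: 30 days (September has 30).
Oct 7, 1656 → Nov 7, 1656: 31 days (October has 31).
Nov 7, 1656 → Dec 7, 1656: 30 days (November has 30).
Dec 7, 1656 → Jan 7, 1657: 31 days (December has 31).
Jan 7, 1657 → Feb 6, 1657: 30 days.
Total: 7976 days.

7976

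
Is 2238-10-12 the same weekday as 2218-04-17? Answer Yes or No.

Yes

From Apr 17, 2218 to Oct 12, 2238 is 7483 days.
7483 mod 7 = 0, so they are the same weekday.
(Apr 17, 2218 is a Friday; Oct 12, 2238 is a Friday.)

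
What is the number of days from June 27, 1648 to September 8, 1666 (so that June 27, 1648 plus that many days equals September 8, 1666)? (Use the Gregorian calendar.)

Jun 27, 1648 → Jun 27, 1649: 365 days.
Jun 27, 1649 → Jun 27, 1650: 365 days.
Jun 27, 1650 → Jun 27, 1651: 365 days.
Jun 27, 1651 → Jun 27, 1652: 366 days (Feb 29, 1652 is in that span).
Jun 27, 1652 → Jun 27, 1653: 365 days.
Jun 27, 1653 → Jun 27, 1654: 365 days.
Jun 27, 1654 → Jun 27, 1655: 365 days.
Jun 27, 1655 → Jun 27, 1656: 366 days (Feb 29, 1656 is in that span).
Jun 27, 1656 → Jun 27, 1657: 365 days.
Jun 27, 1657 → Jun 27, 1658: 365 days.
Jun 27, 1658 → Jun 27, 1659: 365 days.
Jun 27, 1659 → Jun 27, 1660: 366 days (Feb 29, 1660 is in that span).
Jun 27, 1660 → Jun 27, 1661: 365 days.
Jun 27, 1661 → Jun 27, 1662: 365 days.
Jun 27, 1662 → Jun 27, 1663: 365 days.
Jun 27, 1663 → Jun 27, 1664: 366 days (Feb 29, 1664 is in that span).
Jun 27, 1664 → Jun 27, 1665: 365 days.
Jun 27, 1665 → Jun 27, 1666: 365 days.
Jun 27, 1666 → Jul 27, 1666: 30 days (June has 30).
Jul 27, 1666 → Aug 27, 1666: 31 days (July has 31).
Aug 27, 1666 → Sep 8, 1666: 12 days.
Total: 6647 days.

6647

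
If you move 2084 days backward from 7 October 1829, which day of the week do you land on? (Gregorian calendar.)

Friday

First find the weekday of Oct 7, 1829. Doomsday rule: the anchor day for the 1800s is Friday. For year 29: 29÷12 = 2 r 5, and 5÷4 = 1, so 2+5+1 = 8.
Friday + 8 ≡ Saturday — that's 1829's doomsday.
In October the doomsday date is Oct 10.
Oct 7 is 3 days before Oct 10; 3 mod 7 = 3, so Saturday − 3 = Wednesday.
2084 mod 7 = 5, so 2084 days before a Wednesday is Wednesday − 5 = Friday.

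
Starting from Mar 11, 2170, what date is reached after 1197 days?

June 20, 2173

+365 (one year) → Mar 11, 2171 (832 left).
+366 (one year; includes Feb 29, 2172) → Mar 11, 2172 (466 left).
+365 (one year) → Mar 11, 2173 (101 left).
Mar has 31 days: +21 → Apr 1, 2173 (80 left).
Apr has 30 days: +30 → May 1, 2173 (50 left).
May has 31 days: +31 → Jun 1, 2173 (19 left).
+19 → Jun 20, 2173.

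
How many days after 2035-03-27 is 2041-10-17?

Mar 27, 2035 → Mar 27, 2036: 366 days (Feb 29, 2036 is in that span).
Mar 27, 2036 → Mar 27, 2037: 365 days.
Mar 27, 2037 → Mar 27, 2038: 365 days.
Mar 27, 2038 → Mar 27, 2039: 365 days.
Mar 27, 2039 → Mar 27, 2040: 366 days (Feb 29, 2040 is in that span).
Mar 27, 2040 → Mar 27, 2041: 365 days.
Mar 27, 2041 → Apr 27, 2041: 31 days (March has 31).
Apr 27, 2041 → May 27, 2041: 30 days (April has 30).
May 27, 2041 → Jun 27, 2041: 31 days (May has 31).
Jun 27, 2041 → Jul 27, 2041: 30 days (June has 30).
Jul 27, 2041 → Aug 27, 2041: 31 days (July has 31).
Aug 27, 2041 → Sep 27, 2041: 31 days (August has 31).
Sep 27, 2041 → Oct 17, 2041: 20 days.
Total: 2396 days.

2396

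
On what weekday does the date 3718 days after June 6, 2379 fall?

Thursday

Jun 6, 2379 is a Wednesday.
3718 mod 7 = 1, so 3718 days after a Wednesday is Wednesday + 1 = Thursday.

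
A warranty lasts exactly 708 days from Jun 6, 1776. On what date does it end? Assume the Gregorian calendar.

May 15, 1778

+365 (one year) → Jun 6, 1777 (343 left).
Jun has 30 days: +25 → Jul 1, 1777 (318 left).
Jul has 31 days: +31 → Aug 1, 1777 (287 left).
Aug has 31 days: +31 → Sep 1, 1777 (256 left).
Sep has 30 days: +30 → Oct 1, 1777 (226 left).
Oct has 31 days: +31 → Nov 1, 1777 (195 left).
Nov has 30 days: +30 → Dec 1, 1777 (165 left).
Dec has 31 days: +31 → Jan 1, 1778 (134 left).
Jan has 31 days: +31 → Feb 1, 1778 (103 left).
Feb has 28 days: +28 → Mar 1, 1778 (75 left).
Mar has 31 days: +31 → Apr 1, 1778 (44 left).
Apr has 30 days: +30 → May 1, 1778 (14 left).
+14 → May 15, 1778.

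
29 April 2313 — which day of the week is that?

Tuesday

Doomsday rule: the anchor day for the 2300s is Wednesday. For year 13: 13÷12 = 1 r 1, and 1÷4 = 0, so 1+1+0 = 2.
Wednesday + 2 ≡ Friday — that's 2313's doomsday.
In April the doomsday date is Apr 4.
Apr 29 is 25 days after Apr 4; 25 mod 7 = 4, so Friday + 4 = Tuesday.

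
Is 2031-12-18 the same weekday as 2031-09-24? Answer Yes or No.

No

From Sep 24, 2031 to Dec 18, 2031 is 85 days.
85 mod 7 = 1, so they are different weekdays.
(Sep 24, 2031 is a Wednesday; Dec 18, 2031 is a Thursday.)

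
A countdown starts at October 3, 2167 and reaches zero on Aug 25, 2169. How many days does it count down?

Oct 3, 2167 → Oct 3, 2168: 366 days (Feb 29, 2168 is in that span).
Oct 3, 2168 → Nov 3, 2168: 31 days (October has 31).
Nov 3, 2168 → Dec 3, 2168: 30 days (November has 30).
Dec 3, 2168 → Jan 3, 2169: 31 days (December has 31).
Jan 3, 2169 → Feb 3, 2169: 31 days (January has 31).
Feb 3, 2169 → Mar 3, 2169: 28 days (February has 28).
Mar 3, 2169 → Apr 3, 2169: 31 days (March has 31).
Apr 3, 2169 → May 3, 2169: 30 days (April has 30).
May 3, 2169 → Jun 3, 2169: 31 days (May has 31).
Jun 3, 2169 → Jul 3, 2169: 30 days (June has 30).
Jul 3, 2169 → Aug 3, 2169: 31 days (July has 31).
Aug 3, 2169 → Aug 25, 2169: 22 days.
Total: 692 days.

692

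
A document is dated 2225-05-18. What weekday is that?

Doomsday rule: the anchor day for the 2200s is Friday. For year 25: 25÷12 = 2 r 1, and 1÷4 = 0, so 2+1+0 = 3.
Friday + 3 ≡ Monday — that's 2225's doomsday.
In May the doomsday date is May 9.
May 18 is 9 days after May 9; 9 mod 7 = 2, so Monday + 2 = Wednesday.

Wednesday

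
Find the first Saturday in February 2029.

February 3, 2029

February 1, 2029 is a Thursday.
The first Saturday is therefore February 3 (2 days later).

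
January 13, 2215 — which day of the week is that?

Friday

Doomsday rule: the anchor day for the 2200s is Friday. For year 15: 15÷12 = 1 r 3, and 3÷4 = 0, so 1+3+0 = 4.
Friday + 4 ≡ Tuesday — that's 2215's doomsday.
In January the doomsday date is Jan 3 (2215 is not a leap year).
Jan 13 is 10 days after Jan 3; 10 mod 7 = 3, so Tuesday + 3 = Friday.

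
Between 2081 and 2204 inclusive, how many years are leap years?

29

Multiples of 4 in [2081,2204]: 31.
Of those, multiples of 100: 2 (not leap unless ÷400).
Multiples of 400: 0.
Leap years = 31 − 2 + 0 = 29.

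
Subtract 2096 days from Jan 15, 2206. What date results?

−365 (one year) → Jan 15, 2205 (1731 left).
−366 (one year; includes Feb 29, 2204) → Jan 15, 2204 (1365 left).
−365 (one year) → Jan 15, 2203 (1000 left).
−365 (one year) → Jan 15, 2202 (635 left).
−365 (one year) → Jan 15, 2201 (270 left).
−15 → Dec 31, 2200 (end of Dec, 31 days; 255 left).
−31 → Nov 30, 2200 (end of Nov, 30 days; 224 left).
−30 → Oct 31, 2200 (end of Oct, 31 days; 194 left).
−31 → Sep 30, 2200 (end of Sep, 30 days; 163 left).
−30 → Aug 31, 2200 (end of Aug, 31 days; 133 left).
−31 → Jul 31, 2200 (end of Jul, 31 days; 102 left).
−31 → Jun 30, 2200 (end of Jun, 30 days; 71 left).
−30 → May 31, 2200 (end of May, 31 days; 41 left).
−31 → Apr 30, 2200 (end of Apr, 30 days; 10 left).
−10 → Apr 20, 2200.

April 20, 2200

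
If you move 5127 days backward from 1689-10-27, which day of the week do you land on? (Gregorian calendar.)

Monday

First find the weekday of Oct 27, 1689. Doomsday rule: the anchor day for the 1600s is Tuesday. For year 89: 89÷12 = 7 r 5, and 5÷4 = 1, so 7+5+1 = 13.
Tuesday + 13 ≡ Monday — that's 1689's doomsday.
In October the doomsday date is Oct 10.
Oct 27 is 17 days after Oct 10; 17 mod 7 = 3, so Monday + 3 = Thursday.
5127 mod 7 = 3, so 5127 days before a Thursday is Thursday − 3 = Monday.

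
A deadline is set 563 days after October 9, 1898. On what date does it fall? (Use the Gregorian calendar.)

+365 (one year) → Oct 9, 1899 (198 left).
Oct has 31 days: +23 → Nov 1, 1899 (175 left).
Nov has 30 days: +30 → Dec 1, 1899 (145 left).
Dec has 31 days: +31 → Jan 1, 1900 (114 left).
Jan has 31 days: +31 → Feb 1, 1900 (83 left).
Feb has 28 days: +28 → Mar 1, 1900 (55 left).
Mar has 31 days: +31 → Apr 1, 1900 (24 left).
+24 → Apr 25, 1900.

April 25, 1900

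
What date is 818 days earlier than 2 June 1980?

−366 (one year; includes Feb 29, 1980) → Jun 2, 1979 (452 left).
−365 (one year) → Jun 2, 1978 (87 left).
−2 → May 31, 1978 (end of May, 31 days; 85 left).
−31 → Apr 30, 1978 (end of Apr, 30 days; 54 left).
−30 → Mar 31, 1978 (end of Mar, 31 days; 24 left).
−24 → Mar 7, 1978.

March 7, 1978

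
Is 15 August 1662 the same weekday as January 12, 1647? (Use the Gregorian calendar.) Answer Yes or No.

From Jan 12, 1647 to Aug 15, 1662 is 5694 days.
5694 mod 7 = 3, so they are different weekdays.
(Jan 12, 1647 is a Saturday; Aug 15, 1662 is a Tuesday.)

No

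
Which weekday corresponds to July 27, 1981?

Doomsday rule: the anchor day for the 1900s is Wednesday. For year 81: 81÷12 = 6 r 9, and 9÷4 = 2, so 6+9+2 = 17.
Wednesday + 17 ≡ Saturday — that's 1981's doomsday.
In July the doomsday date is Jul 11.
Jul 27 is 16 days after Jul 11; 16 mod 7 = 2, so Saturday + 2 = Monday.

Monday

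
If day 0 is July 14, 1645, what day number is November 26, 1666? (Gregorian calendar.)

7805

Jul 14, 1645 → Jul 14, 1646: 365 days.
Jul 14, 1646 → Jul 14, 1647: 365 days.
Jul 14, 1647 → Jul 14, 1648: 366 days (Feb 29, 1648 is in that span).
Jul 14, 1648 → Jul 14, 1649: 365 days.
Jul 14, 1649 → Jul 14, 1650: 365 days.
Jul 14, 1650 → Jul 14, 1651: 365 days.
Jul 14, 1651 → Jul 14, 1652: 366 days (Feb 29, 1652 is in that span).
Jul 14, 1652 → Jul 14, 1653: 365 days.
Jul 14, 1653 → Jul 14, 1654: 365 days.
Jul 14, 1654 → Jul 14, 1655: 365 days.
Jul 14, 1655 → Jul 14, 1656: 366 days (Feb 29, 1656 is in that span).
Jul 14, 1656 → Jul 14, 1657: 365 days.
Jul 14, 1657 → Jul 14, 1658: 365 days.
Jul 14, 1658 → Jul 14, 1659: 365 days.
Jul 14, 1659 → Jul 14, 1660: 366 days (Feb 29, 1660 is in that span).
Jul 14, 1660 → Jul 14, 1661: 365 days.
Jul 14, 1661 → Jul 14, 1662: 365 days.
Jul 14, 1662 → Jul 14, 1663: 365 days.
Jul 14, 1663 → Jul 14, 1664: 366 days (Feb 29, 1664 is in that span).
Jul 14, 1664 → Jul 14, 1665: 365 days.
Jul 14, 1665 → Jul 14, 1666: 365 days.
Jul 14, 1666 → Aug 14, 1666: 31 days (July has 31).
Aug 14, 1666 → Sep 14, 1666: 31 days (August has 31).
Sep 14, 1666 → Oct 14, 1666: 30 days (September has 30).
Oct 14, 1666 → Nov 14, 1666: 31 days (October has 31).
Nov 14, 1666 → Nov 26, 1666: 12 days.
Total: 7805 days.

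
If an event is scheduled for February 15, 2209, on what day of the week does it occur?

Wednesday

Doomsday rule: the anchor day for the 2200s is Friday. For year 09: 9÷12 = 0 r 9, and 9÷4 = 2, so 0+9+2 = 11.
Friday + 11 ≡ Tuesday — that's 2209's doomsday.
In February the doomsday date is Feb 28 (2209 is not a leap year).
Feb 15 is 13 days before Feb 28; 13 mod 7 = 6, so Tuesday − 6 = Wednesday.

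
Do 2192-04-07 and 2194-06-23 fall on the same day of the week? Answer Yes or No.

From Apr 7, 2192 to Jun 23, 2194 is 807 days.
807 mod 7 = 2, so they are different weekdays.
(Apr 7, 2192 is a Saturday; Jun 23, 2194 is a Monday.)

No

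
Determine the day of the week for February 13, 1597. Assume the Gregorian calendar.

Thursday

Doomsday rule: the anchor day for the 1500s is Wednesday. For year 97: 97÷12 = 8 r 1, and 1÷4 = 0, so 8+1+0 = 9.
Wednesday + 9 ≡ Friday — that's 1597's doomsday.
In February the doomsday date is Feb 28 (1597 is not a leap year).
Feb 13 is 15 days before Feb 28; 15 mod 7 = 1, so Friday − 1 = Thursday.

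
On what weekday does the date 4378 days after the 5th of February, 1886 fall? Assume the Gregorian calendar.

First find the weekday of Feb 5, 1886. Doomsday rule: the anchor day for the 1800s is Friday. For year 86: 86÷12 = 7 r 2, and 2÷4 = 0, so 7+2+0 = 9.
Friday + 9 ≡ Sunday — that's 1886's doomsday.
In February the doomsday date is Feb 28 (1886 is not a leap year).
Feb 5 is 23 days before Feb 28; 23 mod 7 = 2, so Sunday − 2 = Friday.
4378 mod 7 = 3, so 4378 days after a Friday is Friday + 3 = Monday.

Monday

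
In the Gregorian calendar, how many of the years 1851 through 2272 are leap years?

103

Multiples of 4 in [1851,2272]: 106.
Of those, multiples of 100: 4 (not leap unless ÷400).
Multiples of 400: 1.
Leap years = 106 − 4 + 1 = 103.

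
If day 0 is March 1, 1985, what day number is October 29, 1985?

242

Mar 1, 1985 → Apr 1, 1985: 31 days (March has 31).
Apr 1, 1985 → May 1, 1985: 30 days (April has 30).
May 1, 1985 → Jun 1, 1985: 31 days (May has 31).
Jun 1, 1985 → Jul 1, 1985: 30 days (June has 30).
Jul 1, 1985 → Aug 1, 1985: 31 days (July has 31).
Aug 1, 1985 → Sep 1, 1985: 31 days (August has 31).
Sep 1, 1985 → Oct 1, 1985: 30 days (September has 30).
Oct 1, 1985 → Oct 29, 1985: 28 days.
Total: 242 days.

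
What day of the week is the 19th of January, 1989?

Thursday

Doomsday rule: the anchor day for the 1900s is Wednesday. For year 89: 89÷12 = 7 r 5, and 5÷4 = 1, so 7+5+1 = 13.
Wednesday + 13 ≡ Tuesday — that's 1989's doomsday.
In January the doomsday date is Jan 3 (1989 is not a leap year).
Jan 19 is 16 days after Jan 3; 16 mod 7 = 2, so Tuesday + 2 = Thursday.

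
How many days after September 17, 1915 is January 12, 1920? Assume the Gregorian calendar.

1578

Sep 17, 1915 → Sep 17, 1916: 366 days (Feb 29, 1916 is in that span).
Sep 17, 1916 → Sep 17, 1917: 365 days.
Sep 17, 1917 → Sep 17, 1918: 365 days.
Sep 17, 1918 → Sep 17, 1919: 365 days.
Sep 17, 1919 → Oct 17, 1919: 30 days (September has 30).
Oct 17, 1919 → Nov 17, 1919: 31 days (October has 31).
Nov 17, 1919 → Dec 17, 1919: 30 days (November has 30).
Dec 17, 1919 → Jan 12, 1920: 26 days.
Total: 1578 days.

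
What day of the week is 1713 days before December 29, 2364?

Dec 29, 2364 is a Tuesday.
1713 mod 7 = 5, so 1713 days before a Tuesday is Tuesday − 5 = Thursday.

Thursday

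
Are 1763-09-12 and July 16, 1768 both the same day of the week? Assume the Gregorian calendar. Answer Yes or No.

From Sep 12, 1763 to Jul 16, 1768 is 1769 days.
1769 mod 7 = 5, so they are different weekdays.
(Sep 12, 1763 is a Monday; Jul 16, 1768 is a Saturday.)

No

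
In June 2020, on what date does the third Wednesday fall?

June 17, 2020

June 1, 2020 is a Monday.
The first Wednesday is therefore June 3 (2 days later).
The third Wednesday is 3 + 2×7 = June 17.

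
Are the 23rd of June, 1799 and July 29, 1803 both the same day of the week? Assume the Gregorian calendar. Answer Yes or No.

From Jun 23, 1799 to Jul 29, 1803 is 1496 days.
1496 mod 7 = 5, so they are different weekdays.
(Jun 23, 1799 is a Sunday; Jul 29, 1803 is a Friday.)

No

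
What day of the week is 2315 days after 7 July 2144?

Sunday

First find the weekday of Jul 7, 2144. Doomsday rule: the anchor day for the 2100s is Sunday. For year 44: 44÷12 = 3 r 8, and 8÷4 = 2, so 3+8+2 = 13.
Sunday + 13 ≡ Saturday — that's 2144's doomsday.
In July the doomsday date is Jul 11.
Jul 7 is 4 days before Jul 11; 4 mod 7 = 4, so Saturday − 4 = Tuesday.
2315 mod 7 = 5, so 2315 days after a Tuesday is Tuesday + 5 = Sunday.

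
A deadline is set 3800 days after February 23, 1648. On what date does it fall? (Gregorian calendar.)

+366 (one year; includes Feb 29, 1648) → Feb 23, 1649 (3434 left).
+365 (one year) → Feb 23, 1650 (3069 left).
+365 (one year) → Feb 23, 1651 (2704 left).
+365 (one year) → Feb 23, 1652 (2339 left).
+366 (one year; includes Feb 29, 1652) → Feb 23, 1653 (1973 left).
+365 (one year) → Feb 23, 1654 (1608 left).
+365 (one year) → Feb 23, 1655 (1243 left).
+365 (one year) → Feb 23, 1656 (878 left).
+366 (one year; includes Feb 29, 1656) → Feb 23, 1657 (512 left).
+365 (one year) → Feb 23, 1658 (147 left).
Feb has 28 days: +6 → Mar 1, 1658 (141 left).
Mar has 31 days: +31 → Apr 1, 1658 (110 left).
Apr has 30 days: +30 → May 1, 1658 (80 left).
May has 31 days: +31 → Jun 1, 1658 (49 left).
Jun has 30 days: +30 → Jul 1, 1658 (19 left).
+19 → Jul 20, 1658.

July 20, 1658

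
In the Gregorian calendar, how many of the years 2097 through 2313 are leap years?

Multiples of 4 in [2097,2313]: 54.
Of those, multiples of 100: 3 (not leap unless ÷400).
Multiples of 400: 0.
Leap years = 54 − 3 + 0 = 51.

51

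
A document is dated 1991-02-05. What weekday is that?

Doomsday rule: the anchor day for the 1900s is Wednesday. For year 91: 91÷12 = 7 r 7, and 7÷4 = 1, so 7+7+1 = 15.
Wednesday + 15 ≡ Thursday — that's 1991's doomsday.
In February the doomsday date is Feb 28 (1991 is not a leap year).
Feb 5 is 23 days before Feb 28; 23 mod 7 = 2, so Thursday − 2 = Tuesday.

Tuesday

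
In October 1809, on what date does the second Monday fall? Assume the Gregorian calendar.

October 9, 1809

October 1, 1809 is a Sunday.
The first Monday is therefore October 2 (1 days later).
The second Monday is 2 + 1×7 = October 9.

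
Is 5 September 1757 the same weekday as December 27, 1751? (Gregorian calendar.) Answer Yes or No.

From Dec 27, 1751 to Sep 5, 1757 is 2079 days.
2079 mod 7 = 0, so they are the same weekday.
(Dec 27, 1751 is a Monday; Sep 5, 1757 is a Monday.)

Yes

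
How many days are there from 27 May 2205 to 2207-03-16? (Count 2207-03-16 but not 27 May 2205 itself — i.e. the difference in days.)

658

May 27, 2205 → May 27, 2206: 365 days.
May 27, 2206 → Jun 27, 2206: 31 days (May has 31).
Jun 27, 2206 → Jul 27, 2206: 30 days (June has 30).
Jul 27, 2206 → Aug 27, 2206: 31 days (July has 31).
Aug 27, 2206 → Sep 27, 2206: 31 days (August has 31).
Sep 27, 2206 → Oct 27, 2206: 30 days (September has 30).
Oct 27, 2206 → Nov 27, 2206: 31 days (October has 31).
Nov 27, 2206 → Dec 27, 2206: 30 days (November has 30).
Dec 27, 2206 → Jan 27, 2207: 31 days (December has 31).
Jan 27, 2207 → Feb 27, 2207: 31 days (January has 31).
Feb 27, 2207 → Mar 16, 2207: 17 days.
Total: 658 days.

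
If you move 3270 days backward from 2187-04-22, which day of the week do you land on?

First find the weekday of Apr 22, 2187. Doomsday rule: the anchor day for the 2100s is Sunday. For year 87: 87÷12 = 7 r 3, and 3÷4 = 0, so 7+3+0 = 10.
Sunday + 10 ≡ Wednesday — that's 2187's doomsday.
In April the doomsday date is Apr 4.
Apr 22 is 18 days after Apr 4; 18 mod 7 = 4, so Wednesday + 4 = Sunday.
3270 mod 7 = 1, so 3270 days before a Sunday is Sunday − 1 = Saturday.

Saturday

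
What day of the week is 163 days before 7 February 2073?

Feb 7, 2073 is a Tuesday.
163 mod 7 = 2, so 163 days before a Tuesday is Tuesday − 2 = Sunday.

Sunday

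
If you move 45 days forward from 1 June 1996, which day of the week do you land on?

Tuesday

First find the weekday of Jun 1, 1996. Doomsday rule: the anchor day for the 1900s is Wednesday. For year 96: 96÷12 = 8 r 0, and 0÷4 = 0, so 8+0+0 = 8.
Wednesday + 8 ≡ Thursday — that's 1996's doomsday.
In June the doomsday date is Jun 6.
Jun 1 is 5 days before Jun 6; 5 mod 7 = 5, so Thursday − 5 = Saturday.
45 mod 7 = 3, so 45 days after a Saturday is Saturday + 3 = Tuesday.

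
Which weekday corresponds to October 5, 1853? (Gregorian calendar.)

Doomsday rule: the anchor day for the 1800s is Friday. For year 53: 53÷12 = 4 r 5, and 5÷4 = 1, so 4+5+1 = 10.
Friday + 10 ≡ Monday — that's 1853's doomsday.
In October the doomsday date is Oct 10.
Oct 5 is 5 days before Oct 10; 5 mod 7 = 5, so Monday − 5 = Wednesday.

Wednesday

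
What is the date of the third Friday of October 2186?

October 20, 2186

October 1, 2186 is a Sunday.
The first Friday is therefore October 6 (5 days later).
The third Friday is 6 + 2×7 = October 20.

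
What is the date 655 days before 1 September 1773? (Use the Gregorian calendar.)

November 16, 1771

−365 (one year) → Sep 1, 1772 (290 left).
−1 → Aug 31, 1772 (end of Aug, 31 days; 289 left).
−31 → Jul 31, 1772 (end of Jul, 31 days; 258 left).
−31 → Jun 30, 1772 (end of Jun, 30 days; 227 left).
−30 → May 31, 1772 (end of May, 31 days; 197 left).
−31 → Apr 30, 1772 (end of Apr, 30 days; 166 left).
−30 → Mar 31, 1772 (end of Mar, 31 days; 136 left).
−31 → Feb 29, 1772 (end of Feb, 29 days; 105 left).
−29 → Jan 31, 1772 (end of Jan, 31 days; 76 left).
−31 → Dec 31, 1771 (end of Dec, 31 days; 45 left).
−31 → Nov 30, 1771 (end of Nov, 30 days; 14 left).
−14 → Nov 16, 1771.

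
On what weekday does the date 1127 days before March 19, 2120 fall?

Mar 19, 2120 is a Tuesday.
1127 mod 7 = 0, so 1127 days before a Tuesday is Tuesday − 0 = Tuesday.

Tuesday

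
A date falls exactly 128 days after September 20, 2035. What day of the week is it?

Saturday

First find the weekday of Sep 20, 2035. Doomsday rule: the anchor day for the 2000s is Tuesday. For year 35: 35÷12 = 2 r 11, and 11÷4 = 2, so 2+11+2 = 15.
Tuesday + 15 ≡ Wednesday — that's 2035's doomsday.
In September the doomsday date is Sep 5.
Sep 20 is 15 days after Sep 5; 15 mod 7 = 1, so Wednesday + 1 = Thursday.
128 mod 7 = 2, so 128 days after a Thursday is Thursday + 2 = Saturday.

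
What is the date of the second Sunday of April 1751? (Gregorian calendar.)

April 11, 1751

April 1, 1751 is a Thursday.
The first Sunday is therefore April 4 (3 days later).
The second Sunday is 4 + 1×7 = April 11.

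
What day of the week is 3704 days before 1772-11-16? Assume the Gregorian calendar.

Nov 16, 1772 is a Monday.
3704 mod 7 = 1, so 3704 days before a Monday is Monday − 1 = Sunday.

Sunday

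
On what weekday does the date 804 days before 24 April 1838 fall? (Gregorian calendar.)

Wednesday

Apr 24, 1838 is a Tuesday.
804 mod 7 = 6, so 804 days before a Tuesday is Tuesday − 6 = Wednesday.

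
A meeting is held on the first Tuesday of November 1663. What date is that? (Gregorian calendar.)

November 6, 1663

November 1, 1663 is a Thursday.
The first Tuesday is therefore November 6 (5 days later).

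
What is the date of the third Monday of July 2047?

July 15, 2047

July 1, 2047 is a Monday.
The first Monday is therefore July 1 (same day).
The third Monday is 1 + 2×7 = July 15.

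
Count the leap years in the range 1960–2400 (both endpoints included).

Multiples of 4 in [1960,2400]: 111.
Of those, multiples of 100: 5 (not leap unless ÷400).
Multiples of 400: 2.
Leap years = 111 − 5 + 2 = 108.

108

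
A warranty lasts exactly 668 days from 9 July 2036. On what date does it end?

+365 (one year) → Jul 9, 2037 (303 left).
Jul has 31 days: +23 → Aug 1, 2037 (280 left).
Aug has 31 days: +31 → Sep 1, 2037 (249 left).
Sep has 30 days: +30 → Oct 1, 2037 (219 left).
Oct has 31 days: +31 → Nov 1, 2037 (188 left).
Nov has 30 days: +30 → Dec 1, 2037 (158 left).
Dec has 31 days: +31 → Jan 1, 2038 (127 left).
Jan has 31 days: +31 → Feb 1, 2038 (96 left).
Feb has 28 days: +28 → Mar 1, 2038 (68 left).
Mar has 31 days: +31 → Apr 1, 2038 (37 left).
Apr has 30 days: +30 → May 1, 2038 (7 left).
+7 → May 8, 2038.

May 8, 2038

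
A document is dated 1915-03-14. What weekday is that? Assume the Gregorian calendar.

Doomsday rule: the anchor day for the 1900s is Wednesday. For year 15: 15÷12 = 1 r 3, and 3÷4 = 0, so 1+3+0 = 4.
Wednesday + 4 ≡ Sunday — that's 1915's doomsday.
In March the doomsday date is Mar 14.
Mar 14 is the doomsday itself: Sunday.

Sunday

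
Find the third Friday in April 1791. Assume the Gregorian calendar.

April 15, 1791

April 1, 1791 is a Friday.
The first Friday is therefore April 1 (same day).
The third Friday is 1 + 2×7 = April 15.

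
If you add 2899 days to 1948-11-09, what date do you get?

+365 (one year) → Nov 9, 1949 (2534 left).
+365 (one year) → Nov 9, 1950 (2169 left).
+365 (one year) → Nov 9, 1951 (1804 left).
+366 (one year; includes Feb 29, 1952) → Nov 9, 1952 (1438 left).
+365 (one year) → Nov 9, 1953 (1073 left).
+365 (one year) → Nov 9, 1954 (708 left).
+365 (one year) → Nov 9, 1955 (343 left).
Nov has 30 days: +22 → Dec 1, 1955 (321 left).
Dec has 31 days: +31 → Jan 1, 1956 (290 left).
Jan has 31 days: +31 → Feb 1, 1956 (259 left).
Feb has 29 days: +29 → Mar 1, 1956 (230 left).
Mar has 31 days: +31 → Apr 1, 1956 (199 left).
Apr has 30 days: +30 → May 1, 1956 (169 left).
May has 31 days: +31 → Jun 1, 1956 (138 left).
Jun has 30 days: +30 → Jul 1, 1956 (108 left).
Jul has 31 days: +31 → Aug 1, 1956 (77 left).
Aug has 31 days: +31 → Sep 1, 1956 (46 left).
Sep has 30 days: +30 → Oct 1, 1956 (16 left).
+16 → Oct 17, 1956.

October 17, 1956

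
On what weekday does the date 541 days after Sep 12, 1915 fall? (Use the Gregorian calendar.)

First find the weekday of Sep 12, 1915. Doomsday rule: the anchor day for the 1900s is Wednesday. For year 15: 15÷12 = 1 r 3, and 3÷4 = 0, so 1+3+0 = 4.
Wednesday + 4 ≡ Sunday — that's 1915's doomsday.
In September the doomsday date is Sep 5.
Sep 12 is 7 days after Sep 5; 7 mod 7 = 0, so Sunday + 0 = Sunday.
541 mod 7 = 2, so 541 days after a Sunday is Sunday + 2 = Tuesday.

Tuesday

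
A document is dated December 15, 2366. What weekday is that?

Doomsday rule: the anchor day for the 2300s is Wednesday. For year 66: 66÷12 = 5 r 6, and 6÷4 = 1, so 5+6+1 = 12.
Wednesday + 12 ≡ Monday — that's 2366's doomsday.
In December the doomsday date is Dec 12.
Dec 15 is 3 days after Dec 12; 3 mod 7 = 3, so Monday + 3 = Thursday.

Thursday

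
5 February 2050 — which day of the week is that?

January 1, 2050 is a Saturday.
Jan 1, 2050 → Feb 1, 2050: 31 days (January has 31).
Feb 1, 2050 → Feb 5, 2050: 4 days.
Total: 35 days.
35 mod 7 = 0, so Saturday + 0 = Saturday.

Saturday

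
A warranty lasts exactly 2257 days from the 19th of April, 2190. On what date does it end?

June 23, 2196

+365 (one year) → Apr 19, 2191 (1892 left).
+366 (one year; includes Feb 29, 2192) → Apr 19, 2192 (1526 left).
+365 (one year) → Apr 19, 2193 (1161 left).
+365 (one year) → Apr 19, 2194 (796 left).
+365 (one year) → Apr 19, 2195 (431 left).
+366 (one year; includes Feb 29, 2196) → Apr 19, 2196 (65 left).
Apr has 30 days: +12 → May 1, 2196 (53 left).
May has 31 days: +31 → Jun 1, 2196 (22 left).
+22 → Jun 23, 2196.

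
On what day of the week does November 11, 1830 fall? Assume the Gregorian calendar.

Thursday

Doomsday rule: the anchor day for the 1800s is Friday. For year 30: 30÷12 = 2 r 6, and 6÷4 = 1, so 2+6+1 = 9.
Friday + 9 ≡ Sunday — that's 1830's doomsday.
In November the doomsday date is Nov 7.
Nov 11 is 4 days after Nov 7; 4 mod 7 = 4, so Sunday + 4 = Thursday.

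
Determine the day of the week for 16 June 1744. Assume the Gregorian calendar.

Doomsday rule: the anchor day for the 1700s is Sunday. For year 44: 44÷12 = 3 r 8, and 8÷4 = 2, so 3+8+2 = 13.
Sunday + 13 ≡ Saturday — that's 1744's doomsday.
In June the doomsday date is Jun 6.
Jun 16 is 10 days after Jun 6; 10 mod 7 = 3, so Saturday + 3 = Tuesday.

Tuesday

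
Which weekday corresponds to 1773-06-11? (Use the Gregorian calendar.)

Doomsday rule: the anchor day for the 1700s is Sunday. For year 73: 73÷12 = 6 r 1, and 1÷4 = 0, so 6+1+0 = 7.
Sunday + 7 ≡ Sunday — that's 1773's doomsday.
In June the doomsday date is Jun 6.
Jun 11 is 5 days after Jun 6; 5 mod 7 = 5, so Sunday + 5 = Friday.

Friday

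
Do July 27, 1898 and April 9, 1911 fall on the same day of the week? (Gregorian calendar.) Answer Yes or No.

No

From Jul 27, 1898 to Apr 9, 1911 is 4638 days.
4638 mod 7 = 4, so they are different weekdays.
(Jul 27, 1898 is a Wednesday; Apr 9, 1911 is a Sunday.)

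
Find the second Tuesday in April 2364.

April 14, 2364

April 1, 2364 is a Wednesday.
The first Tuesday is therefore April 7 (6 days later).
The second Tuesday is 7 + 1×7 = April 14.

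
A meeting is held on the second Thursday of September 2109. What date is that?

September 12, 2109

September 1, 2109 is a Sunday.
The first Thursday is therefore September 5 (4 days later).
The second Thursday is 5 + 1×7 = September 12.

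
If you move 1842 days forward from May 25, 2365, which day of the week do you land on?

First find the weekday of May 25, 2365. Doomsday rule: the anchor day for the 2300s is Wednesday. For year 65: 65÷12 = 5 r 5, and 5÷4 = 1, so 5+5+1 = 11.
Wednesday + 11 ≡ Sunday — that's 2365's doomsday.
In May the doomsday date is May 9.
May 25 is 16 days after May 9; 16 mod 7 = 2, so Sunday + 2 = Tuesday.
1842 mod 7 = 1, so 1842 days after a Tuesday is Tuesday + 1 = Wednesday.

Wednesday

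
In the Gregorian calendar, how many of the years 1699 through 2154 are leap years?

Multiples of 4 in [1699,2154]: 114.
Of those, multiples of 100: 5 (not leap unless ÷400).
Multiples of 400: 1.
Leap years = 114 − 5 + 1 = 110.

110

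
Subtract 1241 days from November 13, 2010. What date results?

−365 (one year) → Nov 13, 2009 (876 left).
−365 (one year) → Nov 13, 2008 (511 left).
−366 (one year; includes Feb 29, 2008) → Nov 13, 2007 (145 left).
−13 → Oct 31, 2007 (end of Oct, 31 days; 132 left).
−31 → Sep 30, 2007 (end of Sep, 30 days; 101 left).
−30 → Aug 31, 2007 (end of Aug, 31 days; 71 left).
−31 → Jul 31, 2007 (end of Jul, 31 days; 40 left).
−31 → Jun 30, 2007 (end of Jun, 30 days; 9 left).
−9 → Jun 21, 2007.

June 21, 2007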